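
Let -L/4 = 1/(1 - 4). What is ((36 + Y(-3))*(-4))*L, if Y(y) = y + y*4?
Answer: -112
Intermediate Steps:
Y(y) = 5*y (Y(y) = y + 4*y = 5*y)
L = 4/3 (L = -4/(1 - 4) = -4/(-3) = -4*(-⅓) = 4/3 ≈ 1.3333)
((36 + Y(-3))*(-4))*L = ((36 + 5*(-3))*(-4))*(4/3) = ((36 - 15)*(-4))*(4/3) = (21*(-4))*(4/3) = -84*4/3 = -112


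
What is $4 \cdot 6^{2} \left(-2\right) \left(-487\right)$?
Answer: $140256$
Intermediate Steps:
$4 \cdot 6^{2} \left(-2\right) \left(-487\right) = 4 \cdot 36 \left(-2\right) \left(-487\right) = 144 \left(-2\right) \left(-487\right) = \left(-288\right) \left(-487\right) = 140256$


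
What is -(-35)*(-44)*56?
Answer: -86240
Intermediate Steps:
-(-35)*(-44)*56 = -35*44*56 = -1540*56 = -86240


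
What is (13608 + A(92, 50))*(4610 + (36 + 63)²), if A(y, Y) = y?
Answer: 197430700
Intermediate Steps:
(13608 + A(92, 50))*(4610 + (36 + 63)²) = (13608 + 92)*(4610 + (36 + 63)²) = 13700*(4610 + 99²) = 13700*(4610 + 9801) = 13700*14411 = 197430700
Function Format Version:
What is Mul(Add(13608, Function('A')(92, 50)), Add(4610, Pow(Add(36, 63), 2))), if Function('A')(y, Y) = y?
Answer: 197430700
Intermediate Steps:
Mul(Add(13608, Function('A')(92, 50)), Add(4610, Pow(Add(36, 63), 2))) = Mul(Add(13608, 92), Add(4610, Pow(Add(36, 63), 2))) = Mul(13700, Add(4610, Pow(99, 2))) = Mul(13700, Add(4610, 9801)) = Mul(13700, 14411) = 197430700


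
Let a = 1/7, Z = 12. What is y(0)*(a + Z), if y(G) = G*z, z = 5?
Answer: 0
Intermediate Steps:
a = ⅐ ≈ 0.14286
y(G) = 5*G (y(G) = G*5 = 5*G)
y(0)*(a + Z) = (5*0)*(⅐ + 12) = 0*(85/7) = 0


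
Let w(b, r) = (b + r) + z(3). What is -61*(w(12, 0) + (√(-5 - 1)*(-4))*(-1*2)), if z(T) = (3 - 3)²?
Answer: -732 - 488*I*√6 ≈ -732.0 - 1195.4*I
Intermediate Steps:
z(T) = 0 (z(T) = 0² = 0)
w(b, r) = b + r (w(b, r) = (b + r) + 0 = b + r)
-61*(w(12, 0) + (√(-5 - 1)*(-4))*(-1*2)) = -61*((12 + 0) + (√(-5 - 1)*(-4))*(-1*2)) = -61*(12 + (√(-6)*(-4))*(-2)) = -61*(12 + ((I*√6)*(-4))*(-2)) = -61*(12 - 4*I*√6*(-2)) = -61*(12 + 8*I*√6) = -732 - 488*I*√6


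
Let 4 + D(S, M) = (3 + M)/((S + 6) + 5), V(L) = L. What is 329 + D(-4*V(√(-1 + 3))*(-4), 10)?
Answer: 126932/391 + 208*√2/391 ≈ 325.39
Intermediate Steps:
D(S, M) = -4 + (3 + M)/(11 + S) (D(S, M) = -4 + (3 + M)/((S + 6) + 5) = -4 + (3 + M)/((6 + S) + 5) = -4 + (3 + M)/(11 + S))
329 + D(-4*V(√(-1 + 3))*(-4), 10) = 329 + (-41 + 10 - 4*(-4*√(-1 + 3))*(-4))/(11 - 4*√(-1 + 3)*(-4)) = 329 + (-41 + 10 - 4*(-4*√2)*(-4))/(11 - 4*√2*(-4)) = 329 + (-41 + 10 - 64*√2)/(11 + 16*√2) = 329 + (-31 - 64*√2)/(11 + 16*√2)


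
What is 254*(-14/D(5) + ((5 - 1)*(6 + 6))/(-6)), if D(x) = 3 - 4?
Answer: 1524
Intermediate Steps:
D(x) = -1
254*(-14/D(5) + ((5 - 1)*(6 + 6))/(-6)) = 254*(-14/(-1) + ((5 - 1)*(6 + 6))/(-6)) = 254*(-14*(-1) + (4*12)*(-⅙)) = 254*(14 + 48*(-⅙)) = 254*(14 - 8) = 254*6 = 1524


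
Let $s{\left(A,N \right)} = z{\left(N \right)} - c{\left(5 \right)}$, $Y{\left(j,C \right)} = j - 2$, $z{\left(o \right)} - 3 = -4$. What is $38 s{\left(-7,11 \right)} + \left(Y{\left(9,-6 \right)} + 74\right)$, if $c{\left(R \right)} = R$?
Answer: $-147$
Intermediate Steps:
$z{\left(o \right)} = -1$ ($z{\left(o \right)} = 3 - 4 = -1$)
$Y{\left(j,C \right)} = -2 + j$ ($Y{\left(j,C \right)} = j - 2 = -2 + j$)
$s{\left(A,N \right)} = -6$ ($s{\left(A,N \right)} = -1 - 5 = -6$)
$38 s{\left(-7,11 \right)} + \left(Y{\left(9,-6 \right)} + 74\right) = 38 \left(-6\right) + \left(\left(-2 + 9\right) + 74\right) = -228 + \left(7 + 74\right) = -228 + 81 = -147$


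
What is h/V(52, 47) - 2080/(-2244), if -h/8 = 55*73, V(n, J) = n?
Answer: -4498070/7293 ≈ -616.77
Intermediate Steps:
h = -32120 (h = -440*73 = -8*4015 = -32120)
h/V(52, 47) - 2080/(-2244) = -32120/52 - 2080/(-2244) = -32120*1/52 - 2080*(-1/2244) = -8030/13 + 520/561 = -4498070/7293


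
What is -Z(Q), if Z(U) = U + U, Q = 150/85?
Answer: -60/17 ≈ -3.5294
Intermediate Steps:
Q = 30/17 (Q = 150*(1/85) = 30/17 ≈ 1.7647)
Z(U) = 2*U
-Z(Q) = -2*30/17 = -1*60/17 = -60/17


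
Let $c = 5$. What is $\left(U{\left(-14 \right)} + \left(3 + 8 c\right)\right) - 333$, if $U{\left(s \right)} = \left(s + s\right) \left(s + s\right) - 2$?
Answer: $492$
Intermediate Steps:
$U{\left(s \right)} = -2 + 4 s^{2}$ ($U{\left(s \right)} = 2 s 2 s - 2 = 4 s^{2} - 2 = -2 + 4 s^{2}$)
$\left(U{\left(-14 \right)} + \left(3 + 8 c\right)\right) - 333 = \left(\left(-2 + 4 \left(-14\right)^{2}\right) + \left(3 + 8 \cdot 5\right)\right) - 333 = \left(\left(-2 + 4 \cdot 196\right) + \left(3 + 40\right)\right) - 333 = \left(\left(-2 + 784\right) + 43\right) - 333 = \left(782 + 43\right) - 333 = 825 - 333 = 492$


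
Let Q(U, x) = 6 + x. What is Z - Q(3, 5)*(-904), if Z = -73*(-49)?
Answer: 13521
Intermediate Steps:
Z = 3577
Z - Q(3, 5)*(-904) = 3577 - (6 + 5)*(-904) = 3577 - 11*(-904) = 3577 - 1*(-9944) = 3577 + 9944 = 13521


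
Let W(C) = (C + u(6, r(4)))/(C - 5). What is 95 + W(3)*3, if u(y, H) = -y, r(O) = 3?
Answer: 199/2 ≈ 99.500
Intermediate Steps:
W(C) = (-6 + C)/(-5 + C) (W(C) = (C - 1*6)/(C - 5) = (C - 6)/(-5 + C) = (-6 + C)/(-5 + C))
95 + W(3)*3 = 95 + ((-6 + 3)/(-5 + 3))*3 = 95 + (-3/(-2))*3 = 95 - ½*(-3)*3 = 95 + (3/2)*3 = 95 + 9/2 = 199/2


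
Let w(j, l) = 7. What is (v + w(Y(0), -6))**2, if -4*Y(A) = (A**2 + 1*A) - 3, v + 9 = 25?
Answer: 529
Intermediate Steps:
v = 16 (v = -9 + 25 = 16)
Y(A) = 3/4 - A/4 - A**2/4 (Y(A) = -((A**2 + 1*A) - 3)/4 = -((A**2 + A) - 3)/4 = -((A + A**2) - 3)/4 = -(-3 + A + A**2)/4 = 3/4 - A/4 - A**2/4)
(v + w(Y(0), -6))**2 = (16 + 7)**2 = 23**2 = 529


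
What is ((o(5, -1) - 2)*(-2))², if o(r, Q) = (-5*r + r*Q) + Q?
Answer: 4356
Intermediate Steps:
o(r, Q) = Q - 5*r + Q*r (o(r, Q) = (-5*r + Q*r) + Q = Q - 5*r + Q*r)
((o(5, -1) - 2)*(-2))² = (((-1 - 5*5 - 1*5) - 2)*(-2))² = (((-1 - 25 - 5) - 2)*(-2))² = ((-31 - 2)*(-2))² = (-33*(-2))² = 66² = 4356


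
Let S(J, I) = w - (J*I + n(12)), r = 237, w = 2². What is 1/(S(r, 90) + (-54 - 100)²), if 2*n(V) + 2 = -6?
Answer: 1/2394 ≈ 0.00041771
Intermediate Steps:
n(V) = -4 (n(V) = -1 + (½)*(-6) = -1 - 3 = -4)
w = 4
S(J, I) = 8 - I*J (S(J, I) = 4 - (J*I - 4) = 4 - (I*J - 4) = 4 - (-4 + I*J) = 4 + (4 - I*J) = 8 - I*J)
1/(S(r, 90) + (-54 - 100)²) = 1/((8 - 1*90*237) + (-54 - 100)²) = 1/((8 - 21330) + (-154)²) = 1/(-21322 + 23716) = 1/2394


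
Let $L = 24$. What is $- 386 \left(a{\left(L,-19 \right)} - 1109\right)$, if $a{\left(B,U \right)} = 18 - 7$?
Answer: $423828$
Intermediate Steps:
$a{\left(B,U \right)} = 11$ ($a{\left(B,U \right)} = 18 - 7 = 11$)
$- 386 \left(a{\left(L,-19 \right)} - 1109\right) = - 386 \left(11 - 1109\right) = \left(-386\right) \left(-1098\right) = 423828$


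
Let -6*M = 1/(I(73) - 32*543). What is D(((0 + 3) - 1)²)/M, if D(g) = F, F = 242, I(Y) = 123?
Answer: 25051356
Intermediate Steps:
D(g) = 242
M = 1/103518 (M = -1/(6*(123 - 32*543)) = -1/(6*(123 - 17376)) = -⅙/(-17253) = -⅙*(-1/17253) = 1/103518 ≈ 9.6602e-6)
D(((0 + 3) - 1)²)/M = 242/(1/103518) = 242*103518 = 25051356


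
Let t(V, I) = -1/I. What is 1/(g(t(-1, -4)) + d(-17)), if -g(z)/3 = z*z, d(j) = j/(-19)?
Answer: 304/215 ≈ 1.4140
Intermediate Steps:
d(j) = -j/19 (d(j) = j*(-1/19) = -j/19)
g(z) = -3*z² (g(z) = -3*z*z = -3*z²)
1/(g(t(-1, -4)) + d(-17)) = 1/(-3*(-1/(-4))² - 1/19*(-17)) = 1/(-3*(-1*(-¼))² + 17/19) = 1/(-3*(¼)² + 17/19) = 1/(-3*1/16 + 17/19) = 1/(-3/16 + 17/19) = 1/(215/304) = 304/215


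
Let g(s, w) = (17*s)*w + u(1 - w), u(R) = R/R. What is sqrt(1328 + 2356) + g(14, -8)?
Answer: -1903 + 2*sqrt(921) ≈ -1842.3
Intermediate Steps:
u(R) = 1
g(s, w) = 1 + 17*s*w (g(s, w) = (17*s)*w + 1 = 17*s*w + 1 = 1 + 17*s*w)
sqrt(1328 + 2356) + g(14, -8) = sqrt(1328 + 2356) + (1 + 17*14*(-8)) = sqrt(3684) + (1 - 1904) = 2*sqrt(921) - 1903 = -1903 + 2*sqrt(921)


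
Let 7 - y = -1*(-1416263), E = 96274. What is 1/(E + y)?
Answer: -1/1319982 ≈ -7.5759e-7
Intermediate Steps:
y = -1416256 (y = 7 - (-1)*(-1416263) = 7 - 1*1416263 = 7 - 1416263 = -1416256)
1/(E + y) = 1/(96274 - 1416256) = 1/(-1319982) = -1/1319982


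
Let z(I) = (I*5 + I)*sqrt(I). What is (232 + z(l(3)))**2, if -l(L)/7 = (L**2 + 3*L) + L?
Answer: -114301004 - 2864736*I*sqrt(3) ≈ -1.143e+8 - 4.9619e+6*I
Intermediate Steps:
l(L) = -28*L - 7*L**2 (l(L) = -7*((L**2 + 3*L) + L) = -7*(L**2 + 4*L) = -28*L - 7*L**2)
z(I) = 6*I**(3/2) (z(I) = (5*I + I)*sqrt(I) = (6*I)*sqrt(I) = 6*I**(3/2))
(232 + z(l(3)))**2 = (232 + 6*(-7*3*(4 + 3))**(3/2))**2 = (232 + 6*(-7*3*7)**(3/2))**2 = (232 + 6*(-147)**(3/2))**2 = (232 + 6*(-1029*I*sqrt(3)))**2 = (232 - 6174*I*sqrt(3))**2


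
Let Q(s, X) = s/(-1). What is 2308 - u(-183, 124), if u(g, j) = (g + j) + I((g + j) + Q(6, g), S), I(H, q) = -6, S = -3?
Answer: 2373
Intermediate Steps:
Q(s, X) = -s (Q(s, X) = s*(-1) = -s)
u(g, j) = -6 + g + j (u(g, j) = (g + j) - 6 = -6 + g + j)
2308 - u(-183, 124) = 2308 - (-6 - 183 + 124) = 2308 - 1*(-65) = 2308 + 65 = 2373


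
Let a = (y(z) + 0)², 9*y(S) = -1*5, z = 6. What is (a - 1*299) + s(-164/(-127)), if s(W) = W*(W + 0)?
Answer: -388046450/1306449 ≈ -297.02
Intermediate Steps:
y(S) = -5/9 (y(S) = (-1*5)/9 = (⅑)*(-5) = -5/9)
a = 25/81 (a = (-5/9 + 0)² = (-5/9)² = 25/81 ≈ 0.30864)
s(W) = W² (s(W) = W*W = W²)
(a - 1*299) + s(-164/(-127)) = (25/81 - 1*299) + (-164/(-127))² = (25/81 - 299) + (-164*(-1/127))² = -24194/81 + (164/127)² = -24194/81 + 26896/16129 = -388046450/1306449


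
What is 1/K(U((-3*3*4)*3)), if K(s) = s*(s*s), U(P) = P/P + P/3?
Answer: -1/42875 ≈ -2.3324e-5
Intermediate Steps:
U(P) = 1 + P/3 (U(P) = 1 + P*(1/3) = 1 + P/3)
K(s) = s**3 (K(s) = s*s**2 = s**3)
1/K(U((-3*3*4)*3)) = 1/((1 + ((-3*3*4)*3)/3)**3) = 1/((1 + (-9*4*3)/3)**3) = 1/((1 + (-36*3)/3)**3) = 1/((1 + (1/3)*(-108))**3) = 1/((1 - 36)**3) = 1/((-35)**3) = 1/(-42875) = -1/42875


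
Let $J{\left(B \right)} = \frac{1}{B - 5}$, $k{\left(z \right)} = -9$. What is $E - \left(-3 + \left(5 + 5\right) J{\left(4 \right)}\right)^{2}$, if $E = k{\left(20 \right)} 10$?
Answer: $-259$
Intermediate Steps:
$J{\left(B \right)} = \frac{1}{-5 + B}$
$E = -90$ ($E = \left(-9\right) 10 = -90$)
$E - \left(-3 + \left(5 + 5\right) J{\left(4 \right)}\right)^{2} = -90 - \left(-3 + \frac{5 + 5}{-5 + 4}\right)^{2} = -90 - \left(-3 + \frac{10}{-1}\right)^{2} = -90 - \left(-3 + 10 \left(-1\right)\right)^{2} = -90 - \left(-3 - 10\right)^{2} = -90 - \left(-13\right)^{2} = -90 - 169 = -259$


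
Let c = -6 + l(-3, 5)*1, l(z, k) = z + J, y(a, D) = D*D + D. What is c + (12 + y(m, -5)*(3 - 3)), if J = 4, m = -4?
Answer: 7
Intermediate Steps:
y(a, D) = D + D² (y(a, D) = D² + D = D + D²)
l(z, k) = 4 + z (l(z, k) = z + 4 = 4 + z)
c = -5 (c = -6 + (4 - 3)*1 = -6 + 1*1 = -6 + 1 = -5)
c + (12 + y(m, -5)*(3 - 3)) = -5 + (12 + (-5*(1 - 5))*(3 - 3)) = -5 + (12 - 5*(-4)*0) = -5 + (12 + 20*0) = -5 + (12 + 0) = -5 + 12 = 7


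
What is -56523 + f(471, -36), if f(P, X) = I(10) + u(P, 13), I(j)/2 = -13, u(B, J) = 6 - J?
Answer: -56556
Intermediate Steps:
I(j) = -26 (I(j) = 2*(-13) = -26)
f(P, X) = -33 (f(P, X) = -26 + (6 - 1*13) = -26 + (6 - 13) = -26 - 7 = -33)
-56523 + f(471, -36) = -56523 - 33 = -56556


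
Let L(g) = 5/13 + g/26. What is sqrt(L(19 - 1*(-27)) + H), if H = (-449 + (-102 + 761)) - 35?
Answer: 7*sqrt(611)/13 ≈ 13.310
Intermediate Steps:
L(g) = 5/13 + g/26 (L(g) = 5*(1/13) + g*(1/26) = 5/13 + g/26)
H = 175 (H = (-449 + 659) - 35 = 210 - 35 = 175)
sqrt(L(19 - 1*(-27)) + H) = sqrt((5/13 + (19 - 1*(-27))/26) + 175) = sqrt((5/13 + (19 + 27)/26) + 175) = sqrt((5/13 + (1/26)*46) + 175) = sqrt((5/13 + 23/13) + 175) = sqrt(28/13 + 175) = sqrt(2303/13) = 7*sqrt(611)/13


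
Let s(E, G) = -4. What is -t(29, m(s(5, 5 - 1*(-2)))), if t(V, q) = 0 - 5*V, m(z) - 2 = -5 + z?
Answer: 145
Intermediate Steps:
m(z) = -3 + z (m(z) = 2 + (-5 + z) = -3 + z)
t(V, q) = -5*V
-t(29, m(s(5, 5 - 1*(-2)))) = -(-5)*29 = -1*(-145) = 145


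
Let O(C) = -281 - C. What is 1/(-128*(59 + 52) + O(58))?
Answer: -1/14547 ≈ -6.8743e-5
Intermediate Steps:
1/(-128*(59 + 52) + O(58)) = 1/(-128*(59 + 52) + (-281 - 1*58)) = 1/(-128*111 + (-281 - 58)) = 1/(-14208 - 339) = 1/(-14547) = -1/14547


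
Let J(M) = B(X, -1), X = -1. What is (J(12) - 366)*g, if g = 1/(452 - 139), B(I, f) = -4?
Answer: -370/313 ≈ -1.1821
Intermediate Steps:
g = 1/313 ≈ 0.0031949
J(M) = -4
(J(12) - 366)*g = (-4 - 366)*(1/313) = -370*1/313 = -370/313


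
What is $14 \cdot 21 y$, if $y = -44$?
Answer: $-12936$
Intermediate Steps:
$14 \cdot 21 y = 14 \cdot 21 \left(-44\right) = 294 \left(-44\right) = -12936$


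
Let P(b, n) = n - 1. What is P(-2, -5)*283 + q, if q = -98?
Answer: -1796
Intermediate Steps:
P(b, n) = -1 + n
P(-2, -5)*283 + q = (-1 - 5)*283 - 98 = -6*283 - 98 = -1698 - 98 = -1796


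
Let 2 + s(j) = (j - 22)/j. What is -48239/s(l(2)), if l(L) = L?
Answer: 48239/12 ≈ 4019.9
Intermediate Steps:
s(j) = -2 + (-22 + j)/j (s(j) = -2 + (j - 22)/j = -2 + (-22 + j)/j)
-48239/s(l(2)) = -48239*2/(-22 - 1*2) = -48239*2/(-22 - 2) = -48239/((½)*(-24)) = -48239/(-12) = -48239*(-1/12) = 48239/12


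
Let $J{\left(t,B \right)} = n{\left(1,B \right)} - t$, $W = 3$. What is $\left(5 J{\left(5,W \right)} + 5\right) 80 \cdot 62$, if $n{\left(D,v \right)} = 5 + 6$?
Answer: $173600$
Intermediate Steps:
$n{\left(D,v \right)} = 11$
$J{\left(t,B \right)} = 11 - t$
$\left(5 J{\left(5,W \right)} + 5\right) 80 \cdot 62 = \left(5 \left(11 - 5\right) + 5\right) 80 \cdot 62 = \left(5 \cdot 6 + 5\right) 80 \cdot 62 = \left(30 + 5\right) 80 \cdot 62 = 35 \cdot 80 \cdot 62 = 2800 \cdot 62 = 173600$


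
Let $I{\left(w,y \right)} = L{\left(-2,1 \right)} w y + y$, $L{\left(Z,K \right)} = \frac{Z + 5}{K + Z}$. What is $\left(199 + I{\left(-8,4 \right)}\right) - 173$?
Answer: $126$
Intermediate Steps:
$L{\left(Z,K \right)} = \frac{5 + Z}{K + Z}$
$I{\left(w,y \right)} = y - 3 w y$ ($I{\left(w,y \right)} = \frac{5 - 2}{1 - 2} w y + y = \frac{1}{-1} \cdot 3 w y + y = \left(-1\right) 3 w y + y = - 3 w y + y = y - 3 w y$)
$\left(199 + I{\left(-8,4 \right)}\right) - 173 = \left(199 + 4 \left(1 - -24\right)\right) - 173 = \left(199 + 4 \left(1 + 24\right)\right) - 173 = \left(199 + 4 \cdot 25\right) - 173 = \left(199 + 100\right) - 173 = 299 - 173 = 126$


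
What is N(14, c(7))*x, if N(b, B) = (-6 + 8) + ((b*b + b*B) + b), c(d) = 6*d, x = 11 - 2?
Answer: 7200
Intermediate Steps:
x = 9
N(b, B) = 2 + b + b**2 + B*b (N(b, B) = 2 + ((b**2 + B*b) + b) = 2 + (b + b**2 + B*b) = 2 + b + b**2 + B*b)
N(14, c(7))*x = (2 + 14 + 14**2 + (6*7)*14)*9 = (2 + 14 + 196 + 42*14)*9 = (2 + 14 + 196 + 588)*9 = 800*9 = 7200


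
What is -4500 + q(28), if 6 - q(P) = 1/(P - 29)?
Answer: -4493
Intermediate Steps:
q(P) = 6 - 1/(-29 + P) (q(P) = 6 - 1/(P - 29) = 6 - 1/(-29 + P))
-4500 + q(28) = -4500 + (-175 + 6*28)/(-29 + 28) = -4500 + (-175 + 168)/(-1) = -4500 - 1*(-7) = -4500 + 7 = -4493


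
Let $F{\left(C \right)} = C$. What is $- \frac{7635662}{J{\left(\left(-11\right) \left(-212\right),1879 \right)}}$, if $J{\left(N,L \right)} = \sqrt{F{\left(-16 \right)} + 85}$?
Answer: $- \frac{7635662 \sqrt{69}}{69} \approx -9.1923 \cdot 10^{5}$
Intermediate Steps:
$J{\left(N,L \right)} = \sqrt{69}$ ($J{\left(N,L \right)} = \sqrt{-16 + 85} = \sqrt{69}$)
$- \frac{7635662}{J{\left(\left(-11\right) \left(-212\right),1879 \right)}} = - \frac{7635662}{\sqrt{69}} = - 7635662 \frac{\sqrt{69}}{69} = - \frac{7635662 \sqrt{69}}{69}$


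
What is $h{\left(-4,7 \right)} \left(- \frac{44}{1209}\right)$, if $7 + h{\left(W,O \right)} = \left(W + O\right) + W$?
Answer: $\frac{352}{1209} \approx 0.29115$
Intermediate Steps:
$h{\left(W,O \right)} = -7 + O + 2 W$ ($h{\left(W,O \right)} = -7 + \left(\left(W + O\right) + W\right) = -7 + \left(\left(O + W\right) + W\right) = -7 + \left(O + 2 W\right) = -7 + O + 2 W$)
$h{\left(-4,7 \right)} \left(- \frac{44}{1209}\right) = \left(-7 + 7 + 2 \left(-4\right)\right) \left(- \frac{44}{1209}\right) = \left(-7 + 7 - 8\right) \left(\left(-44\right) \frac{1}{1209}\right) = \left(-8\right) \left(- \frac{44}{1209}\right) = \frac{352}{1209}$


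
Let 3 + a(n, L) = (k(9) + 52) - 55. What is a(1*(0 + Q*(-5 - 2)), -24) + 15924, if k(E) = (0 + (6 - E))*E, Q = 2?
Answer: 15891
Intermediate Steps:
k(E) = E*(6 - E) (k(E) = (6 - E)*E = E*(6 - E))
a(n, L) = -33 (a(n, L) = -3 + ((9*(6 - 1*9) + 52) - 55) = -3 + ((9*(6 - 9) + 52) - 55) = -3 + ((9*(-3) + 52) - 55) = -3 + ((-27 + 52) - 55) = -3 + (25 - 55) = -3 - 30 = -33)
a(1*(0 + Q*(-5 - 2)), -24) + 15924 = -33 + 15924 = 15891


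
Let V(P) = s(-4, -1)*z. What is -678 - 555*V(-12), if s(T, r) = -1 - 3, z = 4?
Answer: 8202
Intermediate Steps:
s(T, r) = -4
V(P) = -16 (V(P) = -4*4 = -16)
-678 - 555*V(-12) = -678 - 555*(-16) = -678 + 8880 = 8202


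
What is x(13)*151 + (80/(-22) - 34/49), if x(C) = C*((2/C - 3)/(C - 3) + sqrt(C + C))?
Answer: -3034733/5390 + 1963*sqrt(26) ≈ 9446.3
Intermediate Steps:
x(C) = C*(sqrt(2)*sqrt(C) + (-3 + 2/C)/(-3 + C)) (x(C) = C*((-3 + 2/C)/(-3 + C) + sqrt(2*C)) = C*((-3 + 2/C)/(-3 + C) + sqrt(2)*sqrt(C)) = C*(sqrt(2)*sqrt(C) + (-3 + 2/C)/(-3 + C)))
x(13)*151 + (80/(-22) - 34/49) = ((2 - 3*13 + sqrt(2)*13**(5/2) - 3*sqrt(2)*13**(3/2))/(-3 + 13))*151 + (80/(-22) - 34/49) = ((2 - 39 + sqrt(2)*(169*sqrt(13)) - 3*sqrt(2)*13*sqrt(13))/10)*151 + (80*(-1/22) - 34*1/49) = ((2 - 39 + 169*sqrt(26) - 39*sqrt(26))/10)*151 + (-40/11 - 34/49) = ((-37 + 130*sqrt(26))/10)*151 - 2334/539 = (-37/10 + 13*sqrt(26))*151 - 2334/539 = (-5587/10 + 1963*sqrt(26)) - 2334/539 = -3034733/5390 + 1963*sqrt(26)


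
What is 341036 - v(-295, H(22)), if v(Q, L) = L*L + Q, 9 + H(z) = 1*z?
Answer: 341162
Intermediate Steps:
H(z) = -9 + z (H(z) = -9 + 1*z = -9 + z)
v(Q, L) = Q + L² (v(Q, L) = L² + Q = Q + L²)
341036 - v(-295, H(22)) = 341036 - (-295 + (-9 + 22)²) = 341036 - (-295 + 13²) = 341036 - (-295 + 169) = 341036 - 1*(-126) = 341036 + 126 = 341162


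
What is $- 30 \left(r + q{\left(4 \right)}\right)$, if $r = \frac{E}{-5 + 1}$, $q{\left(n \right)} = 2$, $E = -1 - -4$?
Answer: $- \frac{75}{2} \approx -37.5$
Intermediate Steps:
$E = 3$ ($E = -1 + 4 = 3$)
$r = - \frac{3}{4}$ ($r = \frac{1}{-5 + 1} \cdot 3 = \frac{1}{-4} \cdot 3 = \left(- \frac{1}{4}\right) 3 = - \frac{3}{4} \approx -0.75$)
$- 30 \left(r + q{\left(4 \right)}\right) = - 30 \left(- \frac{3}{4} + 2\right) = \left(-30\right) \frac{5}{4} = - \frac{75}{2}$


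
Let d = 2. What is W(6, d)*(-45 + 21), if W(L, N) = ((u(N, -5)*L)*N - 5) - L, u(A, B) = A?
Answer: -312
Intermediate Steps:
W(L, N) = -5 - L + L*N² (W(L, N) = ((N*L)*N - 5) - L = ((L*N)*N - 5) - L = (L*N² - 5) - L = (-5 + L*N²) - L = -5 - L + L*N²)
W(6, d)*(-45 + 21) = (-5 - 1*6 + 6*2²)*(-45 + 21) = (-5 - 6 + 6*4)*(-24) = (-5 - 6 + 24)*(-24) = 13*(-24) = -312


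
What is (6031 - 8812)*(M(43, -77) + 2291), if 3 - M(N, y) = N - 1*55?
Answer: -6412986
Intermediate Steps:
M(N, y) = 58 - N (M(N, y) = 3 - (N - 1*55) = 3 - (N - 55) = 3 - (-55 + N) = 3 + (55 - N) = 58 - N)
(6031 - 8812)*(M(43, -77) + 2291) = (6031 - 8812)*((58 - 1*43) + 2291) = -2781*((58 - 43) + 2291) = -2781*(15 + 2291) = -2781*2306 = -6412986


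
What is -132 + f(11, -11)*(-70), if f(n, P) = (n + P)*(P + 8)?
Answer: -132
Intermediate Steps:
f(n, P) = (8 + P)*(P + n) (f(n, P) = (P + n)*(8 + P) = (8 + P)*(P + n))
-132 + f(11, -11)*(-70) = -132 + ((-11)**2 + 8*(-11) + 8*11 - 11*11)*(-70) = -132 + (121 - 88 + 88 - 121)*(-70) = -132 + 0*(-70) = -132 + 0 = -132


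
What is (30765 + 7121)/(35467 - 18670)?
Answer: 37886/16797 ≈ 2.2555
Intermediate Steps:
(30765 + 7121)/(35467 - 18670) = 37886/16797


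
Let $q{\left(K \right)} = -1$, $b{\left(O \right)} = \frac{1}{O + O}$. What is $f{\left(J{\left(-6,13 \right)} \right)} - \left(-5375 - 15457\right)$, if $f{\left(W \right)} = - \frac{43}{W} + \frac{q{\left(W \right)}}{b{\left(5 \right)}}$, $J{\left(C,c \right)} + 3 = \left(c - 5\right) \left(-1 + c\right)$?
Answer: $\frac{1936403}{93} \approx 20822.0$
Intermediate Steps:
$b{\left(O \right)} = \frac{1}{2 O}$
$J{\left(C,c \right)} = -3 + \left(-1 + c\right) \left(-5 + c\right)$ ($J{\left(C,c \right)} = -3 + \left(c - 5\right) \left(-1 + c\right) = -3 + \left(-5 + c\right) \left(-1 + c\right) = -3 + \left(-1 + c\right) \left(-5 + c\right)$)
$f{\left(W \right)} = -10 - \frac{43}{W}$ ($f{\left(W \right)} = - \frac{43}{W} - \frac{1}{\frac{1}{2} \cdot \frac{1}{5}} = - \frac{43}{W} - \frac{1}{\frac{1}{10}} = - \frac{43}{W} - 10 = -10 - \frac{43}{W}$)
$f{\left(J{\left(-6,13 \right)} \right)} - \left(-5375 - 15457\right) = \left(-10 - \frac{43}{2 + 13^{2} - 78}\right) - \left(-5375 - 15457\right) = \left(-10 - \frac{43}{2 + 169 - 78}\right) - -20832 = \left(-10 - \frac{43}{93}\right) + 20832 = - \frac{973}{93} + 20832 = \frac{1936403}{93}$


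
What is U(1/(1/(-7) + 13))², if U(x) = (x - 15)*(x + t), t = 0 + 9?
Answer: 1203915867361/65610000 ≈ 18350.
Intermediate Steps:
t = 9
U(x) = (-15 + x)*(9 + x) (U(x) = (x - 15)*(x + 9) = (-15 + x)*(9 + x))
U(1/(1/(-7) + 13))² = (-135 + (1/(1/(-7) + 13))² - 6/(1/(-7) + 13))² = (-135 + (1/(-⅐ + 13))² - 6/(-⅐ + 13))² = (-135 + (1/(90/7))² - 6/90/7)² = (-135 + (7/90)² - 6*7/90)² = (-135 + 49/8100 - 7/15)² = (-1097231/8100)² = 1203915867361/65610000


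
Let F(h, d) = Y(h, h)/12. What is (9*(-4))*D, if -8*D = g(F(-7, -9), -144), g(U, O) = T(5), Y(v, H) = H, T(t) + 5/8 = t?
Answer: 315/16 ≈ 19.688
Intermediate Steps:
T(t) = -5/8 + t
F(h, d) = h/12
g(U, O) = 35/8 (g(U, O) = -5/8 + 5 = 35/8)
D = -35/64 (D = -⅛*35/8 = -35/64 ≈ -0.54688)
(9*(-4))*D = (9*(-4))*(-35/64) = -36*(-35/64) = 315/16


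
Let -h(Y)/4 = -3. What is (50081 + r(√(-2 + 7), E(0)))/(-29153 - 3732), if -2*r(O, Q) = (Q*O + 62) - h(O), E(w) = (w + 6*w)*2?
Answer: -50056/32885 ≈ -1.5222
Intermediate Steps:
h(Y) = 12 (h(Y) = -4*(-3) = 12)
E(w) = 14*w (E(w) = (7*w)*2 = 14*w)
r(O, Q) = -25 - O*Q/2 (r(O, Q) = -((Q*O + 62) - 1*12)/2 = -((O*Q + 62) - 12)/2 = -((62 + O*Q) - 12)/2 = -(50 + O*Q)/2 = -25 - O*Q/2)
(50081 + r(√(-2 + 7), E(0)))/(-29153 - 3732) = (50081 + (-25 - √(-2 + 7)*14*0/2))/(-29153 - 3732) = (50081 + (-25 - ½*√5*0))/(-32885) = (50081 + (-25 + 0))*(-1/32885) = (50081 - 25)*(-1/32885) = 50056*(-1/32885) = -50056/32885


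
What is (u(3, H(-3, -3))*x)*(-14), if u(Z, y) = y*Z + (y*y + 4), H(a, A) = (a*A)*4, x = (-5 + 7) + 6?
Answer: -157696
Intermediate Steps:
x = 8 (x = 2 + 6 = 8)
H(a, A) = 4*A*a (H(a, A) = (A*a)*4 = 4*A*a)
u(Z, y) = 4 + y² + Z*y (u(Z, y) = Z*y + (y² + 4) = Z*y + (4 + y²) = 4 + y² + Z*y)
(u(3, H(-3, -3))*x)*(-14) = ((4 + (4*(-3)*(-3))² + 3*(4*(-3)*(-3)))*8)*(-14) = ((4 + 36² + 3*36)*8)*(-14) = ((4 + 1296 + 108)*8)*(-14) = (1408*8)*(-14) = 11264*(-14) = -157696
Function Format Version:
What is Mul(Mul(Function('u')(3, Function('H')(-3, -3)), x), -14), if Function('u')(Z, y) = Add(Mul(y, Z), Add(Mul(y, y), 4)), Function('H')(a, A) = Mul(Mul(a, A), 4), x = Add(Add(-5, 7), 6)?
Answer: -157696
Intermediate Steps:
x = 8 (x = Add(2, 6) = 8)
Function('H')(a, A) = Mul(4, A, a) (Function('H')(a, A) = Mul(Mul(A, a), 4) = Mul(4, A, a))
Function('u')(Z, y) = Add(4, Pow(y, 2), Mul(Z, y)) (Function('u')(Z, y) = Add(Mul(Z, y), Add(Pow(y, 2), 4)) = Add(Mul(Z, y), Add(4, Pow(y, 2))) = Add(4, Pow(y, 2), Mul(Z, y)))
Mul(Mul(Function('u')(3, Function('H')(-3, -3)), x), -14) = Mul(Mul(Add(4, Pow(Mul(4, -3, -3), 2), Mul(3, Mul(4, -3, -3))), 8), -14) = Mul(Mul(Add(4, Pow(36, 2), Mul(3, 36)), 8), -14) = Mul(Mul(Add(4, 1296, 108), 8), -14) = Mul(Mul(1408, 8), -14) = Mul(11264, -14) = -157696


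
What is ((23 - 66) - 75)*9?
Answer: -1062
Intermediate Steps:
((23 - 66) - 75)*9 = (-43 - 75)*9 = -118*9 = -1062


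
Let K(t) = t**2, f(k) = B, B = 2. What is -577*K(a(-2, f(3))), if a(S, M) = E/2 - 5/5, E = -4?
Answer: -5193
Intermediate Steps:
f(k) = 2
a(S, M) = -3 (a(S, M) = -4/2 - 5/5 = -4*1/2 - 5*1/5 = -2 - 1 = -3)
-577*K(a(-2, f(3))) = -577*(-3)**2 = -577*9 = -5193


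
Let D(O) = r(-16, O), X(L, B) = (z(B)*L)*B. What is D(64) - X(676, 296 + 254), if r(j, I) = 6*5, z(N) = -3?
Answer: 1115430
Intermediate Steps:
r(j, I) = 30
X(L, B) = -3*B*L (X(L, B) = (-3*L)*B = -3*B*L)
D(O) = 30
D(64) - X(676, 296 + 254) = 30 - (-3)*(296 + 254)*676 = 30 - (-3)*550*676 = 30 - 1*(-1115400) = 30 + 1115400 = 1115430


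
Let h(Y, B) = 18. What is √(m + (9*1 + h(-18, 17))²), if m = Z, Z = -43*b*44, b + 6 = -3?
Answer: 3*√1973 ≈ 133.26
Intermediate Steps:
b = -9 (b = -6 - 3 = -9)
Z = 17028 (Z = -43*(-9)*44 = 387*44 = 17028)
m = 17028
√(m + (9*1 + h(-18, 17))²) = √(17028 + (9*1 + 18)²) = √(17028 + (9 + 18)²) = √(17028 + 27²) = √(17028 + 729) = √17757 = 3*√1973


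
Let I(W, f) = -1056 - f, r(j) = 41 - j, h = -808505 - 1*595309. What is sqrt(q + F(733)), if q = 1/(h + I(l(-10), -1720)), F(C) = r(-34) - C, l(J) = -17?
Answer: I*sqrt(51819603616326)/280630 ≈ 25.652*I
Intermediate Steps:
h = -1403814 (h = -808505 - 595309 = -1403814)
F(C) = 75 - C (F(C) = (41 - 1*(-34)) - C = (41 + 34) - C = 75 - C)
q = -1/1403150 (q = 1/(-1403814 + (-1056 - 1*(-1720))) = 1/(-1403814 + (-1056 + 1720)) = 1/(-1403814 + 664) = 1/(-1403150) = -1/1403150 ≈ -7.1268e-7)
sqrt(q + F(733)) = sqrt(-1/1403150 + (75 - 1*733)) = sqrt(-1/1403150 + (75 - 733)) = sqrt(-1/1403150 - 658) = sqrt(-923272701/1403150) = I*sqrt(51819603616326)/280630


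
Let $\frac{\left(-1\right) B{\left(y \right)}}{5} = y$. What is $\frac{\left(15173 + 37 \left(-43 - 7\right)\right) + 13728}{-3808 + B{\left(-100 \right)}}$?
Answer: $- \frac{27051}{3308} \approx -8.1774$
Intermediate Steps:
$B{\left(y \right)} = - 5 y$
$\frac{\left(15173 + 37 \left(-43 - 7\right)\right) + 13728}{-3808 + B{\left(-100 \right)}} = \frac{\left(15173 + 37 \left(-43 - 7\right)\right) + 13728}{-3808 - -500} = \frac{\left(15173 + 37 \left(-50\right)\right) + 13728}{-3808 + 500} = \frac{\left(15173 - 1850\right) + 13728}{-3308} = \left(13323 + 13728\right) \left(- \frac{1}{3308}\right) = 27051 \left(- \frac{1}{3308}\right) = - \frac{27051}{3308}$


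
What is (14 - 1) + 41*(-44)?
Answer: -1791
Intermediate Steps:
(14 - 1) + 41*(-44) = 13 - 1804 = -1791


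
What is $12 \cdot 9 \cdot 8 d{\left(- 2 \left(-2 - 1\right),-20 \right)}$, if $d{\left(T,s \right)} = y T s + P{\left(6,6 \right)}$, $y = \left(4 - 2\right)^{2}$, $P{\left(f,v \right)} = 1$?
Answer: $-413856$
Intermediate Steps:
$y = 4$ ($y = 2^{2} = 4$)
$d{\left(T,s \right)} = 1 + 4 T s$ ($d{\left(T,s \right)} = 4 T s + 1 = 1 + 4 T s$)
$12 \cdot 9 \cdot 8 d{\left(- 2 \left(-2 - 1\right),-20 \right)} = 12 \cdot 9 \cdot 8 \left(1 + 4 \left(- 2 \left(-2 - 1\right)\right) \left(-20\right)\right) = 108 \cdot 8 \left(1 + 4 \left(\left(-2\right) \left(-3\right)\right) \left(-20\right)\right) = 864 \left(1 + 4 \cdot 6 \left(-20\right)\right) = 864 \left(1 - 480\right) = 864 \left(-479\right) = -413856$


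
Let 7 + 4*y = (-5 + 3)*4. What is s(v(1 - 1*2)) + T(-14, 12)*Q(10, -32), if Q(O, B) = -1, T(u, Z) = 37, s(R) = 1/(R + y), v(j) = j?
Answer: -707/19 ≈ -37.211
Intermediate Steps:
y = -15/4 (y = -7/4 + ((-5 + 3)*4)/4 = -7/4 + (-2*4)/4 = -7/4 + (1/4)*(-8) = -7/4 - 2 = -15/4 ≈ -3.7500)
s(R) = 1/(-15/4 + R) (s(R) = 1/(R - 15/4) = 1/(-15/4 + R))
s(v(1 - 1*2)) + T(-14, 12)*Q(10, -32) = 4/(-15 + 4*(1 - 1*2)) + 37*(-1) = 4/(-15 + 4*(1 - 2)) - 37 = 4/(-15 + 4*(-1)) - 37 = 4/(-15 - 4) - 37 = 4/(-19) - 37 = 4*(-1/19) - 37 = -4/19 - 37 = -707/19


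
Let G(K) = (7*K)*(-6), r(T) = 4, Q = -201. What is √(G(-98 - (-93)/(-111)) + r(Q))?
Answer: √5688454/37 ≈ 64.461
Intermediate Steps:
G(K) = -42*K
√(G(-98 - (-93)/(-111)) + r(Q)) = √(-42*(-98 - (-93)/(-111)) + 4) = √(-42*(-98 - (-93)*(-1)/111) + 4) = √(-42*(-98 - 1*31/37) + 4) = √(-42*(-98 - 31/37) + 4) = √(-42*(-3657/37) + 4) = √(153594/37 + 4) = √(153742/37) = √5688454/37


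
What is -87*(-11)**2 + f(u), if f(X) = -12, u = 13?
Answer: -10539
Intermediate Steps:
-87*(-11)**2 + f(u) = -87*(-11)**2 - 12 = -87*121 - 12 = -10527 - 12 = -10539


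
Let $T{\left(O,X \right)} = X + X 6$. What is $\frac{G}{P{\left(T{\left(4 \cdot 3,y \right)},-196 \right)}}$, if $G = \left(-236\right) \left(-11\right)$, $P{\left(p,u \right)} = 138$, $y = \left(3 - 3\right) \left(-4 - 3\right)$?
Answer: $\frac{1298}{69} \approx 18.812$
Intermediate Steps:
$y = 0$ ($y = 0 \left(-7\right) = 0$)
$T{\left(O,X \right)} = 7 X$ ($T{\left(O,X \right)} = X + 6 X = 7 X$)
$G = 2596$
$\frac{G}{P{\left(T{\left(4 \cdot 3,y \right)},-196 \right)}} = \frac{2596}{138} = 2596 \cdot \frac{1}{138} = \frac{1298}{69}$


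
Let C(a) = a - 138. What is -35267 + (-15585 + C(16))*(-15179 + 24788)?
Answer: -150963830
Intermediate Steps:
C(a) = -138 + a
-35267 + (-15585 + C(16))*(-15179 + 24788) = -35267 + (-15585 + (-138 + 16))*(-15179 + 24788) = -35267 + (-15585 - 122)*9609 = -35267 - 15707*9609 = -35267 - 150928563 = -150963830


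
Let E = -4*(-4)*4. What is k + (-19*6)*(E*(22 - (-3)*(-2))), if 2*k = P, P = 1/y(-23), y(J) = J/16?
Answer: -2684936/23 ≈ -1.1674e+5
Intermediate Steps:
E = 64 (E = 16*4 = 64)
y(J) = J/16 (y(J) = J*(1/16) = J/16)
P = -16/23 (P = 1/((1/16)*(-23)) = 1/(-23/16) = -16/23 ≈ -0.69565)
k = -8/23 (k = (½)*(-16/23) = -8/23 ≈ -0.34783)
k + (-19*6)*(E*(22 - (-3)*(-2))) = -8/23 + (-19*6)*(64*(22 - (-3)*(-2))) = -8/23 - 7296*(22 - 1*6) = -8/23 - 7296*(22 - 6) = -8/23 - 7296*16 = -8/23 - 114*1024 = -8/23 - 116736 = -2684936/23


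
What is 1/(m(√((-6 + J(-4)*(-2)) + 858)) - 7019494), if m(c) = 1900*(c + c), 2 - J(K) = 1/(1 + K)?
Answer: -10529241/73891590784054 - 950*√7626/36945795392027 ≈ -1.4474e-7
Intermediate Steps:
J(K) = 2 - 1/(1 + K)
m(c) = 3800*c (m(c) = 1900*(2*c) = 3800*c)
1/(m(√((-6 + J(-4)*(-2)) + 858)) - 7019494) = 1/(3800*√((-6 + ((1 + 2*(-4))/(1 - 4))*(-2)) + 858) - 7019494) = 1/(3800*√((-6 + ((1 - 8)/(-3))*(-2)) + 858) - 7019494) = 1/(3800*√((-6 - ⅓*(-7)*(-2)) + 858) - 7019494) = 1/(3800*√((-6 + (7/3)*(-2)) + 858) - 7019494) = 1/(3800*√((-6 - 14/3) + 858) - 7019494) = 1/(3800*√(-32/3 + 858) - 7019494) = 1/(3800*√(2542/3) - 7019494) = 1/(3800*(√7626/3) - 7019494) = 1/(3800*√7626/3 - 7019494) = 1/(-7019494 + 3800*√7626/3)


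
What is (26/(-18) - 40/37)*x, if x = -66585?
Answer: 18665995/111 ≈ 1.6816e+5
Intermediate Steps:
(26/(-18) - 40/37)*x = (26/(-18) - 40/37)*(-66585) = (26*(-1/18) - 40*1/37)*(-66585) = (-13/9 - 40/37)*(-66585) = -841/333*(-66585) = 18665995/111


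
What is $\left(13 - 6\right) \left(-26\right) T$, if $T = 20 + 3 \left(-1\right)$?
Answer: $-3094$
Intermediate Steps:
$T = 17$ ($T = 20 - 3 = 17$)
$\left(13 - 6\right) \left(-26\right) T = \left(13 - 6\right) \left(-26\right) 17 = 7 \left(-26\right) 17 = \left(-182\right) 17 = -3094$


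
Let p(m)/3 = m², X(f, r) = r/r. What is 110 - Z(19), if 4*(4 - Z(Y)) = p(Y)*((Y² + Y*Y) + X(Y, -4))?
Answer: 783433/4 ≈ 1.9586e+5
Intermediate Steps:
X(f, r) = 1
p(m) = 3*m²
Z(Y) = 4 - 3*Y²*(1 + 2*Y²)/4 (Z(Y) = 4 - 3*Y²*((Y² + Y*Y) + 1)/4 = 4 - 3*Y²*((Y² + Y²) + 1)/4 = 4 - 3*Y²*(2*Y² + 1)/4 = 4 - 3*Y²*(1 + 2*Y²)/4)
110 - Z(19) = 110 - (4 - 3/2*19⁴ - ¾*19²) = 110 - (4 - 3/2*130321 - ¾*361) = 110 - (4 - 390963/2 - 1083/4) = 110 - 1*(-782993/4) = 110 + 782993/4 = 783433/4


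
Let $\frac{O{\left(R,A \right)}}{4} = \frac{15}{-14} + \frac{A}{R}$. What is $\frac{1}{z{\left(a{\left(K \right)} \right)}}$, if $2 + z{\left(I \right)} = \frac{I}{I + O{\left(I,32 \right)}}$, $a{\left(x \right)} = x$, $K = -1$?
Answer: $- \frac{933}{1859} \approx -0.50188$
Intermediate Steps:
$O{\left(R,A \right)} = - \frac{30}{7} + \frac{4 A}{R}$ ($O{\left(R,A \right)} = 4 \left(\frac{15}{-14} + \frac{A}{R}\right) = 4 \left(15 \left(- \frac{1}{14}\right) + \frac{A}{R}\right) = 4 \left(- \frac{15}{14} + \frac{A}{R}\right) = - \frac{30}{7} + \frac{4 A}{R}$)
$z{\left(I \right)} = -2 + \frac{I}{- \frac{30}{7} + I + \frac{128}{I}}$ ($z{\left(I \right)} = -2 + \frac{I}{I - \left(\frac{30}{7} - \frac{128}{I}\right)} = -2 + \frac{I}{- \frac{30}{7} + I + \frac{128}{I}}$)
$\frac{1}{z{\left(a{\left(K \right)} \right)}} = \frac{1}{\frac{1}{896 - \left(-30 + 7 \left(-1\right)\right)} \left(-1792 - - (-60 + 7 \left(-1\right))\right)} = \frac{1}{\frac{1}{896 - \left(-30 - 7\right)} \left(-1792 - - (-60 - 7)\right)} = \frac{1}{\frac{1}{896 - -37} \left(-1792 - \left(-1\right) \left(-67\right)\right)} = \frac{1}{\frac{1}{896 + 37} \left(-1792 - 67\right)} = \frac{1}{\frac{1}{933} \left(-1859\right)} = \frac{1}{- \frac{1859}{933}} = - \frac{933}{1859}$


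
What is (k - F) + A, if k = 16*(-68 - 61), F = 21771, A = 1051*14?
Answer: -9121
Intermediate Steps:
A = 14714
k = -2064 (k = 16*(-129) = -2064)
(k - F) + A = (-2064 - 1*21771) + 14714 = (-2064 - 21771) + 14714 = -23835 + 14714 = -9121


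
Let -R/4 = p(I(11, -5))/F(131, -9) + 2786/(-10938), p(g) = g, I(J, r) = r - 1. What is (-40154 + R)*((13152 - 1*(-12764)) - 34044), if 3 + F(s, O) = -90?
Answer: 55331685331328/169539 ≈ 3.2637e+8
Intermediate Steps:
F(s, O) = -93 (F(s, O) = -3 - 90 = -93)
I(J, r) = -1 + r
R = 128980/169539 (R = -4*((-1 - 5)/(-93) + 2786/(-10938)) = -4*(-6*(-1/93) + 2786*(-1/10938)) = -4*(2/31 - 1393/5469) = -4*(-32245/169539) = 128980/169539 ≈ 0.76077)
(-40154 + R)*((13152 - 1*(-12764)) - 34044) = (-40154 + 128980/169539)*((13152 - 1*(-12764)) - 34044) = -6807540026*((13152 + 12764) - 34044)/169539 = -6807540026*(25916 - 34044)/169539 = -6807540026/169539*(-8128) = 55331685331328/169539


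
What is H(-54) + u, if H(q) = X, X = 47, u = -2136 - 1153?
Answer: -3242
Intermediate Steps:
u = -3289
H(q) = 47
H(-54) + u = 47 - 3289 = -3242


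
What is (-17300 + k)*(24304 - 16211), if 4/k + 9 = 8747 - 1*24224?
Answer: -1084088928886/7743 ≈ -1.4001e+8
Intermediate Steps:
k = -2/7743 (k = 4/(-9 + (8747 - 1*24224)) = 4/(-9 + (8747 - 24224)) = 4/(-9 - 15477) = 4/(-15486) = 4*(-1/15486) = -2/7743 ≈ -0.00025830)
(-17300 + k)*(24304 - 16211) = (-17300 - 2/7743)*(24304 - 16211) = -133953902/7743*8093 = -1084088928886/7743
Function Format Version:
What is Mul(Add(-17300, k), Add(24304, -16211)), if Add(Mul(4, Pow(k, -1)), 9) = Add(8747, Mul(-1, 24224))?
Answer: Rational(-1084088928886, 7743) ≈ -1.4001e+8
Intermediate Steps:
k = Rational(-2, 7743) (k = Mul(4, Pow(Add(-9, Add(8747, Mul(-1, 24224))), -1)) = Mul(4, Pow(Add(-9, Add(8747, -24224)), -1)) = Mul(4, Pow(Add(-9, -15477), -1)) = Mul(4, Pow(-15486, -1)) = Mul(4, Rational(-1, 15486)) = Rational(-2, 7743) ≈ -0.00025830)
Mul(Add(-17300, k), Add(24304, -16211)) = Mul(Add(-17300, Rational(-2, 7743)), Add(24304, -16211)) = Mul(Rational(-133953902, 7743), 8093) = Rational(-1084088928886, 7743)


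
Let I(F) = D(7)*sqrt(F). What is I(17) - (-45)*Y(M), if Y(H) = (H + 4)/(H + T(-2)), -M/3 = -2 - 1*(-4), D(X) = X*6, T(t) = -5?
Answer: 90/11 + 42*sqrt(17) ≈ 181.35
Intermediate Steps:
D(X) = 6*X
M = -6 (M = -3*(-2 - 1*(-4)) = -3*(-2 + 4) = -3*2 = -6)
Y(H) = (4 + H)/(-5 + H) (Y(H) = (H + 4)/(H - 5) = (4 + H)/(-5 + H))
I(F) = 42*sqrt(F) (I(F) = (6*7)*sqrt(F) = 42*sqrt(F))
I(17) - (-45)*Y(M) = 42*sqrt(17) - (-45)*(4 - 6)/(-5 - 6) = 42*sqrt(17) - (-45)*-2/(-11) = 42*sqrt(17) - (-45)*(-1/11*(-2)) = 42*sqrt(17) - (-45)*2/11 = 42*sqrt(17) - 1*(-90/11) = 42*sqrt(17) + 90/11 = 90/11 + 42*sqrt(17)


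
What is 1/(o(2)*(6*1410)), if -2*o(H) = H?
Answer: -1/8460 ≈ -0.00011820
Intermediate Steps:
o(H) = -H/2
1/(o(2)*(6*1410)) = 1/((-½*2)*(6*1410)) = 1/(-1*8460) = 1/(-8460) = -1/8460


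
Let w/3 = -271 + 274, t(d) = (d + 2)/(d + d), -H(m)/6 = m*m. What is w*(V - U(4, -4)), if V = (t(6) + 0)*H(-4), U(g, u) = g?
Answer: -612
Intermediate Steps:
H(m) = -6*m² (H(m) = -6*m*m = -6*m²)
t(d) = (2 + d)/(2*d) (t(d) = (2 + d)/((2*d)) = (2 + d)*(1/(2*d)) = (2 + d)/(2*d))
V = -64 (V = ((½)*(2 + 6)/6 + 0)*(-6*(-4)²) = ((½)*(⅙)*8 + 0)*(-6*16) = (⅔ + 0)*(-96) = (⅔)*(-96) = -64)
w = 9 (w = 3*(-271 + 274) = 3*3 = 9)
w*(V - U(4, -4)) = 9*(-64 - 1*4) = 9*(-64 - 4) = 9*(-68) = -612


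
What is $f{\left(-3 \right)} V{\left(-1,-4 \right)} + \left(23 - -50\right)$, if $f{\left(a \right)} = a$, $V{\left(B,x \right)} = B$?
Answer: $76$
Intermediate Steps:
$f{\left(-3 \right)} V{\left(-1,-4 \right)} + \left(23 - -50\right) = \left(-3\right) \left(-1\right) + \left(23 - -50\right) = 3 + \left(23 + 50\right) = 3 + 73 = 76$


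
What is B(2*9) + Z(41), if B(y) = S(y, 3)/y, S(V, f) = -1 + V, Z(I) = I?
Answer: 755/18 ≈ 41.944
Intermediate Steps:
B(y) = (-1 + y)/y
B(2*9) + Z(41) = (-1 + 2*9)/((2*9)) + 41 = (-1 + 18)/18 + 41 = (1/18)*17 + 41 = 17/18 + 41 = 755/18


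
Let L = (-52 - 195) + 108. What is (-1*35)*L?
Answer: 4865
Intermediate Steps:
L = -139 (L = -247 + 108 = -139)
(-1*35)*L = -1*35*(-139) = -35*(-139) = 4865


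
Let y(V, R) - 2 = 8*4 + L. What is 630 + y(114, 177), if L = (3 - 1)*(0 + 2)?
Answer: 668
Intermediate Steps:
L = 4 (L = 2*2 = 4)
y(V, R) = 38 (y(V, R) = 2 + (8*4 + 4) = 2 + (32 + 4) = 2 + 36 = 38)
630 + y(114, 177) = 630 + 38 = 668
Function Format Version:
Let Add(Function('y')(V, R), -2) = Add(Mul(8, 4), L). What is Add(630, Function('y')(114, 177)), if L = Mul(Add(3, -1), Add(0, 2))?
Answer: 668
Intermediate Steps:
L = 4 (L = Mul(2, 2) = 4)
Function('y')(V, R) = 38 (Function('y')(V, R) = Add(2, Add(Mul(8, 4), 4)) = Add(2, Add(32, 4)) = Add(2, 36) = 38)
Add(630, Function('y')(114, 177)) = Add(630, 38) = 668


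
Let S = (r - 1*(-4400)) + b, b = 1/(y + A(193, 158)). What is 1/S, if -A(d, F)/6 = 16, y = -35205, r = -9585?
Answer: -35301/183035686 ≈ -0.00019286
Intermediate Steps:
A(d, F) = -96 (A(d, F) = -6*16 = -96)
b = -1/35301 (b = 1/(-35205 - 96) = 1/(-35301) = -1/35301 ≈ -2.8328e-5)
S = -183035686/35301 (S = (-9585 - 1*(-4400)) - 1/35301 = (-9585 + 4400) - 1/35301 = -5185 - 1/35301 = -183035686/35301 ≈ -5185.0)
1/S = 1/(-183035686/35301) = -35301/183035686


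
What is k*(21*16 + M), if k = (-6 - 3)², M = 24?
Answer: 29160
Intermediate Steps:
k = 81 (k = (-9)² = 81)
k*(21*16 + M) = 81*(21*16 + 24) = 81*(336 + 24) = 81*360 = 29160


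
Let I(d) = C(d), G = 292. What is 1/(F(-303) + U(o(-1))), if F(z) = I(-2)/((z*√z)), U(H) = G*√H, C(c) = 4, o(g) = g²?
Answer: 2030723271/592971195136 - 303*I*√303/592971195136 ≈ 0.0034247 - 8.8947e-9*I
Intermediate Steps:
U(H) = 292*√H
I(d) = 4
F(z) = 4/z^(3/2) (F(z) = 4/((z*√z)) = 4/(z^(3/2)) = 4/z^(3/2))
1/(F(-303) + U(o(-1))) = 1/(4/(-303)^(3/2) + 292*√((-1)²)) = 1/(4*(I*√303/91809) + 292*√1) = 1/(4*I*√303/91809 + 292*1) = 1/(4*I*√303/91809 + 292) = 1/(292 + 4*I*√303/91809)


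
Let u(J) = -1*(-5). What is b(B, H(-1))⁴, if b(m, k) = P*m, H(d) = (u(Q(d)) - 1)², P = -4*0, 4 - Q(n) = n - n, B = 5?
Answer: 0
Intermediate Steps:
Q(n) = 4 (Q(n) = 4 - (n - n) = 4 - 1*0 = 4 + 0 = 4)
u(J) = 5
P = 0
H(d) = 16 (H(d) = (5 - 1)² = 4² = 16)
b(m, k) = 0 (b(m, k) = 0*m = 0)
b(B, H(-1))⁴ = 0⁴ = 0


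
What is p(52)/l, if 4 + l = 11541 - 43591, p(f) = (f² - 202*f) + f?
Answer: 3874/16027 ≈ 0.24172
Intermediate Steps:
p(f) = f² - 201*f
l = -32054 (l = -4 + (11541 - 43591) = -4 - 32050 = -32054)
p(52)/l = (52*(-201 + 52))/(-32054) = (52*(-149))*(-1/32054) = -7748*(-1/32054) = 3874/16027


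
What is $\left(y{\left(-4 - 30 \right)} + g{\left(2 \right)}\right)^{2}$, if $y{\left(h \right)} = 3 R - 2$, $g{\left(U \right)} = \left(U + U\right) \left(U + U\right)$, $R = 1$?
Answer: $289$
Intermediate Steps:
$g{\left(U \right)} = 4 U^{2}$ ($g{\left(U \right)} = 2 U 2 U = 4 U^{2}$)
$y{\left(h \right)} = 1$ ($y{\left(h \right)} = 3 \cdot 1 - 2 = 3 - 2 = 1$)
$\left(y{\left(-4 - 30 \right)} + g{\left(2 \right)}\right)^{2} = \left(1 + 4 \cdot 2^{2}\right)^{2} = \left(1 + 4 \cdot 4\right)^{2} = \left(1 + 16\right)^{2} = 17^{2} = 289$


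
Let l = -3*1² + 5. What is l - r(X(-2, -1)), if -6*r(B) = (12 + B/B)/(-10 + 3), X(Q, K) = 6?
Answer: 71/42 ≈ 1.6905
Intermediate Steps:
r(B) = 13/42 (r(B) = -(12 + B/B)/(6*(-10 + 3)) = -(12 + 1)/(6*(-7)) = -13*(-1)/(6*7) = -⅙*(-13/7) = 13/42)
l = 2 (l = -3*1 + 5 = -3 + 5 = 2)
l - r(X(-2, -1)) = 2 - 1*13/42 = 2 - 13/42 = 71/42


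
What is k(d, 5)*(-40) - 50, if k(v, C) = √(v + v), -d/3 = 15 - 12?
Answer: -50 - 120*I*√2 ≈ -50.0 - 169.71*I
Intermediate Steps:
d = -9 (d = -3*(15 - 12) = -3*3 = -9)
k(v, C) = √2*√v (k(v, C) = √(2*v) = √2*√v)
k(d, 5)*(-40) - 50 = (√2*√(-9))*(-40) - 50 = (√2*(3*I))*(-40) - 50 = (3*I*√2)*(-40) - 50 = -120*I*√2 - 50 = -50 - 120*I*√2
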